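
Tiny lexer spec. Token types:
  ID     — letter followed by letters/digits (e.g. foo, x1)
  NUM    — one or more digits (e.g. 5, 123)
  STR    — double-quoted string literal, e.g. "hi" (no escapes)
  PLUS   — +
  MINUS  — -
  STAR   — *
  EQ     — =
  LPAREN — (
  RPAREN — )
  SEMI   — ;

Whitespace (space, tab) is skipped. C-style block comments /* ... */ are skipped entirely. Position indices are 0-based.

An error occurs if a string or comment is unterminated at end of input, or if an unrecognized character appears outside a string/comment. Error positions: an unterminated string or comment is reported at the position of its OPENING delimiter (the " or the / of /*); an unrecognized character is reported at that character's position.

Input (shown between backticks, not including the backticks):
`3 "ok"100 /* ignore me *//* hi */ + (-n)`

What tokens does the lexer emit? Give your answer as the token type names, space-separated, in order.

Answer: NUM STR NUM PLUS LPAREN MINUS ID RPAREN

Derivation:
pos=0: emit NUM '3' (now at pos=1)
pos=2: enter STRING mode
pos=2: emit STR "ok" (now at pos=6)
pos=6: emit NUM '100' (now at pos=9)
pos=10: enter COMMENT mode (saw '/*')
exit COMMENT mode (now at pos=25)
pos=25: enter COMMENT mode (saw '/*')
exit COMMENT mode (now at pos=33)
pos=34: emit PLUS '+'
pos=36: emit LPAREN '('
pos=37: emit MINUS '-'
pos=38: emit ID 'n' (now at pos=39)
pos=39: emit RPAREN ')'
DONE. 8 tokens: [NUM, STR, NUM, PLUS, LPAREN, MINUS, ID, RPAREN]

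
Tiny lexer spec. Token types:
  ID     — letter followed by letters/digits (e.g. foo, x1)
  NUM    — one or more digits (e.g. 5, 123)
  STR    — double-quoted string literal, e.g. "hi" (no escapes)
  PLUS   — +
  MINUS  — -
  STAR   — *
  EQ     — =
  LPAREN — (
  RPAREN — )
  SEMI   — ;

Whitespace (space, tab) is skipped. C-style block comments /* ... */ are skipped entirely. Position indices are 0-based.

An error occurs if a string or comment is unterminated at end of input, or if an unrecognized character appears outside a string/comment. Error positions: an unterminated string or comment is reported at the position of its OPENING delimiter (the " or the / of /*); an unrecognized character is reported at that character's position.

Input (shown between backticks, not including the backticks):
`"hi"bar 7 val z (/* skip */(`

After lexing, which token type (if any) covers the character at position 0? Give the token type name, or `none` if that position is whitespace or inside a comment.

Answer: STR

Derivation:
pos=0: enter STRING mode
pos=0: emit STR "hi" (now at pos=4)
pos=4: emit ID 'bar' (now at pos=7)
pos=8: emit NUM '7' (now at pos=9)
pos=10: emit ID 'val' (now at pos=13)
pos=14: emit ID 'z' (now at pos=15)
pos=16: emit LPAREN '('
pos=17: enter COMMENT mode (saw '/*')
exit COMMENT mode (now at pos=27)
pos=27: emit LPAREN '('
DONE. 7 tokens: [STR, ID, NUM, ID, ID, LPAREN, LPAREN]
Position 0: char is '"' -> STR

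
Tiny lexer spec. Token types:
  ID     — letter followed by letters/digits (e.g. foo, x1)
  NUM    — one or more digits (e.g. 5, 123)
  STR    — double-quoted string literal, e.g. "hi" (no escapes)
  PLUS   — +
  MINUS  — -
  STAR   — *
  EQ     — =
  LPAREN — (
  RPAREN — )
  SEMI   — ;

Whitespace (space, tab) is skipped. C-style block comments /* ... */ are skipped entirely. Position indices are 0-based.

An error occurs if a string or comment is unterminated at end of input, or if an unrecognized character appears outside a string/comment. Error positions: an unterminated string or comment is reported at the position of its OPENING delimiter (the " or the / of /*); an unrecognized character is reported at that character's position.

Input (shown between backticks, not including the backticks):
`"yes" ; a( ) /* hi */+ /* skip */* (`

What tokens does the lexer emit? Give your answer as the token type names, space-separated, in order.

pos=0: enter STRING mode
pos=0: emit STR "yes" (now at pos=5)
pos=6: emit SEMI ';'
pos=8: emit ID 'a' (now at pos=9)
pos=9: emit LPAREN '('
pos=11: emit RPAREN ')'
pos=13: enter COMMENT mode (saw '/*')
exit COMMENT mode (now at pos=21)
pos=21: emit PLUS '+'
pos=23: enter COMMENT mode (saw '/*')
exit COMMENT mode (now at pos=33)
pos=33: emit STAR '*'
pos=35: emit LPAREN '('
DONE. 8 tokens: [STR, SEMI, ID, LPAREN, RPAREN, PLUS, STAR, LPAREN]

Answer: STR SEMI ID LPAREN RPAREN PLUS STAR LPAREN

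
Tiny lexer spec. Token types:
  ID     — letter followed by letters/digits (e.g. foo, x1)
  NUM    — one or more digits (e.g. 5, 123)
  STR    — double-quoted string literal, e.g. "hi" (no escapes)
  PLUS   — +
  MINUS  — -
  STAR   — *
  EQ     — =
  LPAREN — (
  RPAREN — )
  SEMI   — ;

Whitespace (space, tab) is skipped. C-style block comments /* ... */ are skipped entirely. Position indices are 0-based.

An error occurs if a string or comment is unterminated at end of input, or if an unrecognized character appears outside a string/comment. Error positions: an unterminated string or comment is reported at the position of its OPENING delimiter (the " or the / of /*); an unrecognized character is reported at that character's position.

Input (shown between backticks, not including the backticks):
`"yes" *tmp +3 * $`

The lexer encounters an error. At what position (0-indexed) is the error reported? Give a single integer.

Answer: 16

Derivation:
pos=0: enter STRING mode
pos=0: emit STR "yes" (now at pos=5)
pos=6: emit STAR '*'
pos=7: emit ID 'tmp' (now at pos=10)
pos=11: emit PLUS '+'
pos=12: emit NUM '3' (now at pos=13)
pos=14: emit STAR '*'
pos=16: ERROR — unrecognized char '$'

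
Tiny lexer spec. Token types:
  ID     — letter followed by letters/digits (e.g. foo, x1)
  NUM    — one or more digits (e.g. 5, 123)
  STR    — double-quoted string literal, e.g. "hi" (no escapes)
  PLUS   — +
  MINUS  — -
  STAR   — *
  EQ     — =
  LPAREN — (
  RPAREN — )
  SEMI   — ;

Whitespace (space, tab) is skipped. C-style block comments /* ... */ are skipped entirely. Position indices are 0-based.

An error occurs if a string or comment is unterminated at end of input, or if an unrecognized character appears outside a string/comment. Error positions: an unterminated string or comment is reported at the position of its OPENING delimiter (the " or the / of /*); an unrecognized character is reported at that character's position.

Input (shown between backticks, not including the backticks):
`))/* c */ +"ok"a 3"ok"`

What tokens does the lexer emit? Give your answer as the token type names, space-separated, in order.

pos=0: emit RPAREN ')'
pos=1: emit RPAREN ')'
pos=2: enter COMMENT mode (saw '/*')
exit COMMENT mode (now at pos=9)
pos=10: emit PLUS '+'
pos=11: enter STRING mode
pos=11: emit STR "ok" (now at pos=15)
pos=15: emit ID 'a' (now at pos=16)
pos=17: emit NUM '3' (now at pos=18)
pos=18: enter STRING mode
pos=18: emit STR "ok" (now at pos=22)
DONE. 7 tokens: [RPAREN, RPAREN, PLUS, STR, ID, NUM, STR]

Answer: RPAREN RPAREN PLUS STR ID NUM STR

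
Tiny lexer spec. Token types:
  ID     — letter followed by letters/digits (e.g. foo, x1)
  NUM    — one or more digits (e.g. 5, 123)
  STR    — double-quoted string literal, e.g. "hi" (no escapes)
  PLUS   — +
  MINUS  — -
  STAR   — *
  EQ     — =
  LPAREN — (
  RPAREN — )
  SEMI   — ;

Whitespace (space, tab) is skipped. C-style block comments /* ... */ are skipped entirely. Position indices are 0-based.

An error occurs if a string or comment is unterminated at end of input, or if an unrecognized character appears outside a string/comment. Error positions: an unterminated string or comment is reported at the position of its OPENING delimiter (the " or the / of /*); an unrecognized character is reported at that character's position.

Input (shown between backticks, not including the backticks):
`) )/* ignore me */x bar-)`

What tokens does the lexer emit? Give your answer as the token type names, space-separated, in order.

pos=0: emit RPAREN ')'
pos=2: emit RPAREN ')'
pos=3: enter COMMENT mode (saw '/*')
exit COMMENT mode (now at pos=18)
pos=18: emit ID 'x' (now at pos=19)
pos=20: emit ID 'bar' (now at pos=23)
pos=23: emit MINUS '-'
pos=24: emit RPAREN ')'
DONE. 6 tokens: [RPAREN, RPAREN, ID, ID, MINUS, RPAREN]

Answer: RPAREN RPAREN ID ID MINUS RPAREN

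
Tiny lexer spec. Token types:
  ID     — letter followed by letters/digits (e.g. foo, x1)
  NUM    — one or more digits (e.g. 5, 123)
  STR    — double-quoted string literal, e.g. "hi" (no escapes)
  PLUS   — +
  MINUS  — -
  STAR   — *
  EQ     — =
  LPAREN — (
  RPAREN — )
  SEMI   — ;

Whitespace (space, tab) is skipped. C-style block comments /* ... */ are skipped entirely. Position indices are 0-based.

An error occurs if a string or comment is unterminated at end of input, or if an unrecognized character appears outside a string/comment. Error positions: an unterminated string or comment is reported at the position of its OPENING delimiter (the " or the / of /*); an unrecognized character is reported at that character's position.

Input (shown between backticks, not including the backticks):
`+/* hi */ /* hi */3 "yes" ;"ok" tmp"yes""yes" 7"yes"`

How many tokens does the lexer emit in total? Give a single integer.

pos=0: emit PLUS '+'
pos=1: enter COMMENT mode (saw '/*')
exit COMMENT mode (now at pos=9)
pos=10: enter COMMENT mode (saw '/*')
exit COMMENT mode (now at pos=18)
pos=18: emit NUM '3' (now at pos=19)
pos=20: enter STRING mode
pos=20: emit STR "yes" (now at pos=25)
pos=26: emit SEMI ';'
pos=27: enter STRING mode
pos=27: emit STR "ok" (now at pos=31)
pos=32: emit ID 'tmp' (now at pos=35)
pos=35: enter STRING mode
pos=35: emit STR "yes" (now at pos=40)
pos=40: enter STRING mode
pos=40: emit STR "yes" (now at pos=45)
pos=46: emit NUM '7' (now at pos=47)
pos=47: enter STRING mode
pos=47: emit STR "yes" (now at pos=52)
DONE. 10 tokens: [PLUS, NUM, STR, SEMI, STR, ID, STR, STR, NUM, STR]

Answer: 10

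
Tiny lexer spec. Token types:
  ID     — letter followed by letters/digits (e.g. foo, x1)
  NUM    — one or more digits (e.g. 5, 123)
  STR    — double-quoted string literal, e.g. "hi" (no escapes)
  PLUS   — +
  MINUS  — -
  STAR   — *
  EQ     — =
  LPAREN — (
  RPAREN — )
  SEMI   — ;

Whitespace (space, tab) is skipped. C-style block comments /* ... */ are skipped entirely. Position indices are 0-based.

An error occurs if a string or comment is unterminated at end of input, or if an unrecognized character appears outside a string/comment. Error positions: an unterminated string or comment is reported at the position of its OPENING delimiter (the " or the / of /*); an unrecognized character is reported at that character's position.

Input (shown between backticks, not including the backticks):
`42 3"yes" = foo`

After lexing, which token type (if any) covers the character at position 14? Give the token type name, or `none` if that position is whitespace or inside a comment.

pos=0: emit NUM '42' (now at pos=2)
pos=3: emit NUM '3' (now at pos=4)
pos=4: enter STRING mode
pos=4: emit STR "yes" (now at pos=9)
pos=10: emit EQ '='
pos=12: emit ID 'foo' (now at pos=15)
DONE. 5 tokens: [NUM, NUM, STR, EQ, ID]
Position 14: char is 'o' -> ID

Answer: ID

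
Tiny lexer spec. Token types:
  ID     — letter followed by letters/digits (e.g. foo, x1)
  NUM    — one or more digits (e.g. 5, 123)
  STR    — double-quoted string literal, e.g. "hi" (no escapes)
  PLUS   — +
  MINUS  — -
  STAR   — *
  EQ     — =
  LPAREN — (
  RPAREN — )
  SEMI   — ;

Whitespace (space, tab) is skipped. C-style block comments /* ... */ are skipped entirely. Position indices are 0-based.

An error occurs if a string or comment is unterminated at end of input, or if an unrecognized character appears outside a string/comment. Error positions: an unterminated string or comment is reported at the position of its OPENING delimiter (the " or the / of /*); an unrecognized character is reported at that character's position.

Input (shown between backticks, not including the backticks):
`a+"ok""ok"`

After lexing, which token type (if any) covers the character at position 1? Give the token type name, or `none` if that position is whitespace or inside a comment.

Answer: PLUS

Derivation:
pos=0: emit ID 'a' (now at pos=1)
pos=1: emit PLUS '+'
pos=2: enter STRING mode
pos=2: emit STR "ok" (now at pos=6)
pos=6: enter STRING mode
pos=6: emit STR "ok" (now at pos=10)
DONE. 4 tokens: [ID, PLUS, STR, STR]
Position 1: char is '+' -> PLUS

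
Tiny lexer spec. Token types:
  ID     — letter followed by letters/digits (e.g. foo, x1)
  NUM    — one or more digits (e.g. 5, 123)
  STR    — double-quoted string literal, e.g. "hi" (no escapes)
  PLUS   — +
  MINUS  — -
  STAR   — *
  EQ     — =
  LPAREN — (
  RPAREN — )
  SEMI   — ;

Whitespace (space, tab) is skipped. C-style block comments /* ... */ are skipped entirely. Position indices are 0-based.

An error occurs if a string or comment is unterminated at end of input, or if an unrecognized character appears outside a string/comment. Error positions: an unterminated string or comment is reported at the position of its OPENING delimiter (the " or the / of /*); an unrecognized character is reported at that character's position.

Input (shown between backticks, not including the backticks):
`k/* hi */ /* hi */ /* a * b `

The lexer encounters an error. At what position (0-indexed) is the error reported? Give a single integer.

pos=0: emit ID 'k' (now at pos=1)
pos=1: enter COMMENT mode (saw '/*')
exit COMMENT mode (now at pos=9)
pos=10: enter COMMENT mode (saw '/*')
exit COMMENT mode (now at pos=18)
pos=19: enter COMMENT mode (saw '/*')
pos=19: ERROR — unterminated comment (reached EOF)

Answer: 19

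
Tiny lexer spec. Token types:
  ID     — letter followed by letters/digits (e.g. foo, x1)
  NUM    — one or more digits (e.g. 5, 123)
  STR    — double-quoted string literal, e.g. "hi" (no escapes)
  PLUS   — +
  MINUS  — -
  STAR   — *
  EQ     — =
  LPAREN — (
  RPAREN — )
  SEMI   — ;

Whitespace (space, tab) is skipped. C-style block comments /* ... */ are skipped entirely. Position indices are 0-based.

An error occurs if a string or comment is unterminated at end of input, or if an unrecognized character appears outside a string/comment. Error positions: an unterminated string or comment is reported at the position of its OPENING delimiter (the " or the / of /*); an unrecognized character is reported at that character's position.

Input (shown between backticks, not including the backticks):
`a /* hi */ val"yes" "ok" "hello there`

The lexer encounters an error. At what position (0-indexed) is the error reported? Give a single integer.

Answer: 25

Derivation:
pos=0: emit ID 'a' (now at pos=1)
pos=2: enter COMMENT mode (saw '/*')
exit COMMENT mode (now at pos=10)
pos=11: emit ID 'val' (now at pos=14)
pos=14: enter STRING mode
pos=14: emit STR "yes" (now at pos=19)
pos=20: enter STRING mode
pos=20: emit STR "ok" (now at pos=24)
pos=25: enter STRING mode
pos=25: ERROR — unterminated string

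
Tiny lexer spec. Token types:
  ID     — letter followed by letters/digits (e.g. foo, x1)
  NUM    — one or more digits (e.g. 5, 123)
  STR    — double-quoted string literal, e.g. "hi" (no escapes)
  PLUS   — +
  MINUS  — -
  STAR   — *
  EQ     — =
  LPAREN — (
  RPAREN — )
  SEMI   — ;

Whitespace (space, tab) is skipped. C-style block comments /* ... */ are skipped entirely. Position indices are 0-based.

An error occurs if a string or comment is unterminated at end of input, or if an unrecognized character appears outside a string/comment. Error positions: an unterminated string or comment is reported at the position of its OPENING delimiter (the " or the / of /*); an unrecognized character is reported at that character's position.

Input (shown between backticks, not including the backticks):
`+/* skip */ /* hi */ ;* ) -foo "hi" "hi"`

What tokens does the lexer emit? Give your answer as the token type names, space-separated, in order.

pos=0: emit PLUS '+'
pos=1: enter COMMENT mode (saw '/*')
exit COMMENT mode (now at pos=11)
pos=12: enter COMMENT mode (saw '/*')
exit COMMENT mode (now at pos=20)
pos=21: emit SEMI ';'
pos=22: emit STAR '*'
pos=24: emit RPAREN ')'
pos=26: emit MINUS '-'
pos=27: emit ID 'foo' (now at pos=30)
pos=31: enter STRING mode
pos=31: emit STR "hi" (now at pos=35)
pos=36: enter STRING mode
pos=36: emit STR "hi" (now at pos=40)
DONE. 8 tokens: [PLUS, SEMI, STAR, RPAREN, MINUS, ID, STR, STR]

Answer: PLUS SEMI STAR RPAREN MINUS ID STR STR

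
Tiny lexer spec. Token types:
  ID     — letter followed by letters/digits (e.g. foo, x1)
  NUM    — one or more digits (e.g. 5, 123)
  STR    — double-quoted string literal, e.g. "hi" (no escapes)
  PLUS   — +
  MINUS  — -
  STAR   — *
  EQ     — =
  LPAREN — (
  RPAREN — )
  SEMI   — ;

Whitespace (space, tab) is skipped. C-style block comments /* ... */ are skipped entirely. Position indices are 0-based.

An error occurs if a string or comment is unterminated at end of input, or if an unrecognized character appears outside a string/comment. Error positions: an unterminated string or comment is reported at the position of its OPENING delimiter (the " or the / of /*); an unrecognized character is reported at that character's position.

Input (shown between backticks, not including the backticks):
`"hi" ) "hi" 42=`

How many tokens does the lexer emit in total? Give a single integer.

pos=0: enter STRING mode
pos=0: emit STR "hi" (now at pos=4)
pos=5: emit RPAREN ')'
pos=7: enter STRING mode
pos=7: emit STR "hi" (now at pos=11)
pos=12: emit NUM '42' (now at pos=14)
pos=14: emit EQ '='
DONE. 5 tokens: [STR, RPAREN, STR, NUM, EQ]

Answer: 5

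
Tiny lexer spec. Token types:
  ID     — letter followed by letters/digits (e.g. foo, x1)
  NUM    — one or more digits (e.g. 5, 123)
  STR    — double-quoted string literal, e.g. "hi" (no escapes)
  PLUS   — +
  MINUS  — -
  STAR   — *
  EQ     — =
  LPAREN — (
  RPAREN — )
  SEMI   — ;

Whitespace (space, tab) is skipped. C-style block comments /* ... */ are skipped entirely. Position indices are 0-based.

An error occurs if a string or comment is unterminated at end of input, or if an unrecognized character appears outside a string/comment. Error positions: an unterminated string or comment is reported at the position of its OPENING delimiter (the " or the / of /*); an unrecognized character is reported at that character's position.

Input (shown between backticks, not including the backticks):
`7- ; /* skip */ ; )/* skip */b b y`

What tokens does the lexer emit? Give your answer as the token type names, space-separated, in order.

Answer: NUM MINUS SEMI SEMI RPAREN ID ID ID

Derivation:
pos=0: emit NUM '7' (now at pos=1)
pos=1: emit MINUS '-'
pos=3: emit SEMI ';'
pos=5: enter COMMENT mode (saw '/*')
exit COMMENT mode (now at pos=15)
pos=16: emit SEMI ';'
pos=18: emit RPAREN ')'
pos=19: enter COMMENT mode (saw '/*')
exit COMMENT mode (now at pos=29)
pos=29: emit ID 'b' (now at pos=30)
pos=31: emit ID 'b' (now at pos=32)
pos=33: emit ID 'y' (now at pos=34)
DONE. 8 tokens: [NUM, MINUS, SEMI, SEMI, RPAREN, ID, ID, ID]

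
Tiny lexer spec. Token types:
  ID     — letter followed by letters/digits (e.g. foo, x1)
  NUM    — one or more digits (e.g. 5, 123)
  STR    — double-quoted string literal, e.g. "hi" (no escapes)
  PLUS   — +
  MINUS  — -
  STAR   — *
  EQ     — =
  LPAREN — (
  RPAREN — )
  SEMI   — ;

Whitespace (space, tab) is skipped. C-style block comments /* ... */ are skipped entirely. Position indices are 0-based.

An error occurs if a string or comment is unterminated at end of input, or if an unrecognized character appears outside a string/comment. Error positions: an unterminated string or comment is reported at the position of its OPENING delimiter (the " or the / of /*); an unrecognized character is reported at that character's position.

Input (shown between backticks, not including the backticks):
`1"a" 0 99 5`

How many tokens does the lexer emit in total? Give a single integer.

pos=0: emit NUM '1' (now at pos=1)
pos=1: enter STRING mode
pos=1: emit STR "a" (now at pos=4)
pos=5: emit NUM '0' (now at pos=6)
pos=7: emit NUM '99' (now at pos=9)
pos=10: emit NUM '5' (now at pos=11)
DONE. 5 tokens: [NUM, STR, NUM, NUM, NUM]

Answer: 5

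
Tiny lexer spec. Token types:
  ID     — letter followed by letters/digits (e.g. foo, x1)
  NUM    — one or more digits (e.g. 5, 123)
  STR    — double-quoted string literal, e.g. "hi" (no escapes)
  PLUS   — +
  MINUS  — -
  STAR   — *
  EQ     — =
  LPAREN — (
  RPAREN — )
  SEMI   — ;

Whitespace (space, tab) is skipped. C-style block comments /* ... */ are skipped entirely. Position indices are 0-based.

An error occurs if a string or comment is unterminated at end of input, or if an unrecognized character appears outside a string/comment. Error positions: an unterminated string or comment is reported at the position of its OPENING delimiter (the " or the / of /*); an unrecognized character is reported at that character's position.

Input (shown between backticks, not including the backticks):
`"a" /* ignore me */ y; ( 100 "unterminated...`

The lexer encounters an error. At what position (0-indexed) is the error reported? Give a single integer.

pos=0: enter STRING mode
pos=0: emit STR "a" (now at pos=3)
pos=4: enter COMMENT mode (saw '/*')
exit COMMENT mode (now at pos=19)
pos=20: emit ID 'y' (now at pos=21)
pos=21: emit SEMI ';'
pos=23: emit LPAREN '('
pos=25: emit NUM '100' (now at pos=28)
pos=29: enter STRING mode
pos=29: ERROR — unterminated string

Answer: 29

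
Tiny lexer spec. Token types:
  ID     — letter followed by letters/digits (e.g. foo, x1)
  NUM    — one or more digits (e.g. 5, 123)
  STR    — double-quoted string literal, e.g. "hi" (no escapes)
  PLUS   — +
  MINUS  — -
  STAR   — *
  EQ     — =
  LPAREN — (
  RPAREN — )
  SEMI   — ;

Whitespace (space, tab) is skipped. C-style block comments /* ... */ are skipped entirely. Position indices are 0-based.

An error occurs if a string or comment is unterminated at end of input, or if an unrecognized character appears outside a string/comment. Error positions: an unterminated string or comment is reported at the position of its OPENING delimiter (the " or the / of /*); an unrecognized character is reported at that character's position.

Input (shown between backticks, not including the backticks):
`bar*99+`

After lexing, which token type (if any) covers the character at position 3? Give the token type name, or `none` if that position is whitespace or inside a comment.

Answer: STAR

Derivation:
pos=0: emit ID 'bar' (now at pos=3)
pos=3: emit STAR '*'
pos=4: emit NUM '99' (now at pos=6)
pos=6: emit PLUS '+'
DONE. 4 tokens: [ID, STAR, NUM, PLUS]
Position 3: char is '*' -> STAR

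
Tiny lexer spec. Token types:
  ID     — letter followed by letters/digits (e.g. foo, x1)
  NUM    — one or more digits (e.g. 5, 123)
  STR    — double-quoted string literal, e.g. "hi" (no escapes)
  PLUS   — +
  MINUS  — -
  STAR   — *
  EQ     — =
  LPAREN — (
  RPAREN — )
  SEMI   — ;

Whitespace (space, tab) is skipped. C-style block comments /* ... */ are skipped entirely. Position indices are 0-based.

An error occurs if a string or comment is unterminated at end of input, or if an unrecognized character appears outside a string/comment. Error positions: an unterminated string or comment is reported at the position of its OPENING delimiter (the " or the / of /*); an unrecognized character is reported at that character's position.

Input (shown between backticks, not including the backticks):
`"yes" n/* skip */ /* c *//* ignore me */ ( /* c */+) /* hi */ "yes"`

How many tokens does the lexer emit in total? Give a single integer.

pos=0: enter STRING mode
pos=0: emit STR "yes" (now at pos=5)
pos=6: emit ID 'n' (now at pos=7)
pos=7: enter COMMENT mode (saw '/*')
exit COMMENT mode (now at pos=17)
pos=18: enter COMMENT mode (saw '/*')
exit COMMENT mode (now at pos=25)
pos=25: enter COMMENT mode (saw '/*')
exit COMMENT mode (now at pos=40)
pos=41: emit LPAREN '('
pos=43: enter COMMENT mode (saw '/*')
exit COMMENT mode (now at pos=50)
pos=50: emit PLUS '+'
pos=51: emit RPAREN ')'
pos=53: enter COMMENT mode (saw '/*')
exit COMMENT mode (now at pos=61)
pos=62: enter STRING mode
pos=62: emit STR "yes" (now at pos=67)
DONE. 6 tokens: [STR, ID, LPAREN, PLUS, RPAREN, STR]

Answer: 6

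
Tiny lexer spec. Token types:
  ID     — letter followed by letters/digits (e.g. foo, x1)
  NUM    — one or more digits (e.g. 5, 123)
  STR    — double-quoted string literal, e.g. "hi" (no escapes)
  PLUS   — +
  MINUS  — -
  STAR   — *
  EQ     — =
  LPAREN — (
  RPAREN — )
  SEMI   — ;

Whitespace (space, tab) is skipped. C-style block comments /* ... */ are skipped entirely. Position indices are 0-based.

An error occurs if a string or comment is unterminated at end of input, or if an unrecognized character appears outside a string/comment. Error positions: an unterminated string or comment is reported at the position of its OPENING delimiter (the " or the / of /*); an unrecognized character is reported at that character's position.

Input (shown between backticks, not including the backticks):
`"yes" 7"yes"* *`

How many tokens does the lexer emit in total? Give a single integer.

Answer: 5

Derivation:
pos=0: enter STRING mode
pos=0: emit STR "yes" (now at pos=5)
pos=6: emit NUM '7' (now at pos=7)
pos=7: enter STRING mode
pos=7: emit STR "yes" (now at pos=12)
pos=12: emit STAR '*'
pos=14: emit STAR '*'
DONE. 5 tokens: [STR, NUM, STR, STAR, STAR]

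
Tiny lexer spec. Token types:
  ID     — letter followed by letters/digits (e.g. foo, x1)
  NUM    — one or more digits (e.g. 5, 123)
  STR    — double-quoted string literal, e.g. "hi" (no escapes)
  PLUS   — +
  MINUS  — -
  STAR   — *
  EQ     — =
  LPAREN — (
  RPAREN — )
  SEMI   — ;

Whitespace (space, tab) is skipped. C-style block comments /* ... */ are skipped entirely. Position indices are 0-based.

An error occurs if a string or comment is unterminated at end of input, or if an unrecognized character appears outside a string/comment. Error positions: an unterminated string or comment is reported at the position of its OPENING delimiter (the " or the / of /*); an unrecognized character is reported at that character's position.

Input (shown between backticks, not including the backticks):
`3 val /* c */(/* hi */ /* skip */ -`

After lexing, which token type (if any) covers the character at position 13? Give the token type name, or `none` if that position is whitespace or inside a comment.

pos=0: emit NUM '3' (now at pos=1)
pos=2: emit ID 'val' (now at pos=5)
pos=6: enter COMMENT mode (saw '/*')
exit COMMENT mode (now at pos=13)
pos=13: emit LPAREN '('
pos=14: enter COMMENT mode (saw '/*')
exit COMMENT mode (now at pos=22)
pos=23: enter COMMENT mode (saw '/*')
exit COMMENT mode (now at pos=33)
pos=34: emit MINUS '-'
DONE. 4 tokens: [NUM, ID, LPAREN, MINUS]
Position 13: char is '(' -> LPAREN

Answer: LPAREN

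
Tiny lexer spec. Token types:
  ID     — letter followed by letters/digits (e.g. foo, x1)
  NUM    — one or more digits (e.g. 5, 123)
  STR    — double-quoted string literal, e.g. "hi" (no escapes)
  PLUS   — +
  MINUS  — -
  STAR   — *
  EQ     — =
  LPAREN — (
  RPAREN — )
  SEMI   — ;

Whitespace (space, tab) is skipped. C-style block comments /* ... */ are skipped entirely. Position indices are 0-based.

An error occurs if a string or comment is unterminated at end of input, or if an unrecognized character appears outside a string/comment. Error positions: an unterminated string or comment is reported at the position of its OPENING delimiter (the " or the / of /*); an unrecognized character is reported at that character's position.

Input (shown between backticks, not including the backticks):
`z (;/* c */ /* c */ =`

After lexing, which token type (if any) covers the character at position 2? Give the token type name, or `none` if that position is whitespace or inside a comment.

pos=0: emit ID 'z' (now at pos=1)
pos=2: emit LPAREN '('
pos=3: emit SEMI ';'
pos=4: enter COMMENT mode (saw '/*')
exit COMMENT mode (now at pos=11)
pos=12: enter COMMENT mode (saw '/*')
exit COMMENT mode (now at pos=19)
pos=20: emit EQ '='
DONE. 4 tokens: [ID, LPAREN, SEMI, EQ]
Position 2: char is '(' -> LPAREN

Answer: LPAREN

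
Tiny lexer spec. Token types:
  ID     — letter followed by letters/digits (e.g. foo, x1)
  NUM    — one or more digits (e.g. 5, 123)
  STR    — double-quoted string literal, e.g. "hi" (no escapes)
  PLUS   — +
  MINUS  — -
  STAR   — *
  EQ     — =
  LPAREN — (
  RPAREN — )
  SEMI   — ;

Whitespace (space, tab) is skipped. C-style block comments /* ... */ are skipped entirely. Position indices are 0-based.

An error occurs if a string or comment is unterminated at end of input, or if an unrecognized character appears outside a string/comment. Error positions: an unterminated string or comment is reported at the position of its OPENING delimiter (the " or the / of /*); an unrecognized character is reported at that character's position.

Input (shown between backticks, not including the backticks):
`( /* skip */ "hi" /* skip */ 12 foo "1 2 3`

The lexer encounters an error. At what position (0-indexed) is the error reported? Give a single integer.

Answer: 36

Derivation:
pos=0: emit LPAREN '('
pos=2: enter COMMENT mode (saw '/*')
exit COMMENT mode (now at pos=12)
pos=13: enter STRING mode
pos=13: emit STR "hi" (now at pos=17)
pos=18: enter COMMENT mode (saw '/*')
exit COMMENT mode (now at pos=28)
pos=29: emit NUM '12' (now at pos=31)
pos=32: emit ID 'foo' (now at pos=35)
pos=36: enter STRING mode
pos=36: ERROR — unterminated string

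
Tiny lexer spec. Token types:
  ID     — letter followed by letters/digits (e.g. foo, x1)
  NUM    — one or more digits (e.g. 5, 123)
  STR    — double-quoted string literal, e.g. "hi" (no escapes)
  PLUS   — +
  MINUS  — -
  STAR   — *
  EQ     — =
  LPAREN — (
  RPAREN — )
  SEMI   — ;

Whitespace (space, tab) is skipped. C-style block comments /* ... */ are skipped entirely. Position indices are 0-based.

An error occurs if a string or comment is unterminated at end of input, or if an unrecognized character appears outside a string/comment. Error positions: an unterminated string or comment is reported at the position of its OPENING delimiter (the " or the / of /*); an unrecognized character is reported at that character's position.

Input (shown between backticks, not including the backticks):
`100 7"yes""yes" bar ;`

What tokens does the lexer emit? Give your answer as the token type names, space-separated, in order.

pos=0: emit NUM '100' (now at pos=3)
pos=4: emit NUM '7' (now at pos=5)
pos=5: enter STRING mode
pos=5: emit STR "yes" (now at pos=10)
pos=10: enter STRING mode
pos=10: emit STR "yes" (now at pos=15)
pos=16: emit ID 'bar' (now at pos=19)
pos=20: emit SEMI ';'
DONE. 6 tokens: [NUM, NUM, STR, STR, ID, SEMI]

Answer: NUM NUM STR STR ID SEMI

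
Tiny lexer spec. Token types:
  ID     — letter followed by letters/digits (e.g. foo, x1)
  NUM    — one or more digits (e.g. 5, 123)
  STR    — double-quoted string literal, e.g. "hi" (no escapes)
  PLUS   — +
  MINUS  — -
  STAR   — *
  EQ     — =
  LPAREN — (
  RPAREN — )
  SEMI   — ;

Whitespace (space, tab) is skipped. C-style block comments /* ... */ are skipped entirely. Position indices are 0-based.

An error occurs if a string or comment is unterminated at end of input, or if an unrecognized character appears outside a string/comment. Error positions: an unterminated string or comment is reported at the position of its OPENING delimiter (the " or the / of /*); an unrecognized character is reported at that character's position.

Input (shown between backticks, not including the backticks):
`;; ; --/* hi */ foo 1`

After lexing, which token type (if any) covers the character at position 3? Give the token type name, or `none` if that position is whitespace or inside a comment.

Answer: SEMI

Derivation:
pos=0: emit SEMI ';'
pos=1: emit SEMI ';'
pos=3: emit SEMI ';'
pos=5: emit MINUS '-'
pos=6: emit MINUS '-'
pos=7: enter COMMENT mode (saw '/*')
exit COMMENT mode (now at pos=15)
pos=16: emit ID 'foo' (now at pos=19)
pos=20: emit NUM '1' (now at pos=21)
DONE. 7 tokens: [SEMI, SEMI, SEMI, MINUS, MINUS, ID, NUM]
Position 3: char is ';' -> SEMI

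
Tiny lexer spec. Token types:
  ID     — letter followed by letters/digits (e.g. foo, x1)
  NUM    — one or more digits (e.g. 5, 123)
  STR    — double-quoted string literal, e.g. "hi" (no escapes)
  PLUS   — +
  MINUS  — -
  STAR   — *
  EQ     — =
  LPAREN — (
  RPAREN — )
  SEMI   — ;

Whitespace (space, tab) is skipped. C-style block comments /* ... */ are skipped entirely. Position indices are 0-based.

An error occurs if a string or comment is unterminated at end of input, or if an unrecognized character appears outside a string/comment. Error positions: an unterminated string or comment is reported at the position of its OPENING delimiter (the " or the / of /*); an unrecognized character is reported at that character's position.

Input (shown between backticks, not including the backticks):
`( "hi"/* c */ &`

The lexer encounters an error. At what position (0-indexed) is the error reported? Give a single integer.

pos=0: emit LPAREN '('
pos=2: enter STRING mode
pos=2: emit STR "hi" (now at pos=6)
pos=6: enter COMMENT mode (saw '/*')
exit COMMENT mode (now at pos=13)
pos=14: ERROR — unrecognized char '&'

Answer: 14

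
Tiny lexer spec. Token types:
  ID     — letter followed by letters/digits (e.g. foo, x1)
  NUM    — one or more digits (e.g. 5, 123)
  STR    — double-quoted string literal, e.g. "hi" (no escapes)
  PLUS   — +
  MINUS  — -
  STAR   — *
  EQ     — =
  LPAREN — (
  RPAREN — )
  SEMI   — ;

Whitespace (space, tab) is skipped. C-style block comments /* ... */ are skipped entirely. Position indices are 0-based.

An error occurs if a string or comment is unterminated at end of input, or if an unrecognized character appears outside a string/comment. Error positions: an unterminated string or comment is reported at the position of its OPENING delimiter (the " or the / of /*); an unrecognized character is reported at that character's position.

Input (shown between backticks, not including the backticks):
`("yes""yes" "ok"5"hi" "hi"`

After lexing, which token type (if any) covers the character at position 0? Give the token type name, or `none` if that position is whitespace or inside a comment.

Answer: LPAREN

Derivation:
pos=0: emit LPAREN '('
pos=1: enter STRING mode
pos=1: emit STR "yes" (now at pos=6)
pos=6: enter STRING mode
pos=6: emit STR "yes" (now at pos=11)
pos=12: enter STRING mode
pos=12: emit STR "ok" (now at pos=16)
pos=16: emit NUM '5' (now at pos=17)
pos=17: enter STRING mode
pos=17: emit STR "hi" (now at pos=21)
pos=22: enter STRING mode
pos=22: emit STR "hi" (now at pos=26)
DONE. 7 tokens: [LPAREN, STR, STR, STR, NUM, STR, STR]
Position 0: char is '(' -> LPAREN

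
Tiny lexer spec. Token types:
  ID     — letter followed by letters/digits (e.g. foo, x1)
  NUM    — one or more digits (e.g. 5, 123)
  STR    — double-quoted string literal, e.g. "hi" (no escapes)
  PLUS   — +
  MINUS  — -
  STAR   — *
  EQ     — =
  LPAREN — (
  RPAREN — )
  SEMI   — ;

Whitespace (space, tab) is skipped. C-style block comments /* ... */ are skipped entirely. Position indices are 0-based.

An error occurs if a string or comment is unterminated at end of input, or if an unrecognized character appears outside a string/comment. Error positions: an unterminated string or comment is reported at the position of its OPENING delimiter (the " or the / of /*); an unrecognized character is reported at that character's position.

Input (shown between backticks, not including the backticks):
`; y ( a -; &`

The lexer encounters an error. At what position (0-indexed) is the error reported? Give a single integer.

Answer: 11

Derivation:
pos=0: emit SEMI ';'
pos=2: emit ID 'y' (now at pos=3)
pos=4: emit LPAREN '('
pos=6: emit ID 'a' (now at pos=7)
pos=8: emit MINUS '-'
pos=9: emit SEMI ';'
pos=11: ERROR — unrecognized char '&'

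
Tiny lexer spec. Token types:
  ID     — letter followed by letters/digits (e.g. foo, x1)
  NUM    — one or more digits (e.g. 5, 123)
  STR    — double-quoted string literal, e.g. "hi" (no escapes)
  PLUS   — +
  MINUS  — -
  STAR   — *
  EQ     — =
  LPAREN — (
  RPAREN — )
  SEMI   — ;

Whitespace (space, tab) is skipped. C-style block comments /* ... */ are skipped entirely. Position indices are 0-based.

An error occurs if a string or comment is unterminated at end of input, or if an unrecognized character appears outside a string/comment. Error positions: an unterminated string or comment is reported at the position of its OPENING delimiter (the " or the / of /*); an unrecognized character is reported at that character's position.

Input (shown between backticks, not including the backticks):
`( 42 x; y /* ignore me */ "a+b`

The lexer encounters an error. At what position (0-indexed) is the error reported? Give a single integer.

pos=0: emit LPAREN '('
pos=2: emit NUM '42' (now at pos=4)
pos=5: emit ID 'x' (now at pos=6)
pos=6: emit SEMI ';'
pos=8: emit ID 'y' (now at pos=9)
pos=10: enter COMMENT mode (saw '/*')
exit COMMENT mode (now at pos=25)
pos=26: enter STRING mode
pos=26: ERROR — unterminated string

Answer: 26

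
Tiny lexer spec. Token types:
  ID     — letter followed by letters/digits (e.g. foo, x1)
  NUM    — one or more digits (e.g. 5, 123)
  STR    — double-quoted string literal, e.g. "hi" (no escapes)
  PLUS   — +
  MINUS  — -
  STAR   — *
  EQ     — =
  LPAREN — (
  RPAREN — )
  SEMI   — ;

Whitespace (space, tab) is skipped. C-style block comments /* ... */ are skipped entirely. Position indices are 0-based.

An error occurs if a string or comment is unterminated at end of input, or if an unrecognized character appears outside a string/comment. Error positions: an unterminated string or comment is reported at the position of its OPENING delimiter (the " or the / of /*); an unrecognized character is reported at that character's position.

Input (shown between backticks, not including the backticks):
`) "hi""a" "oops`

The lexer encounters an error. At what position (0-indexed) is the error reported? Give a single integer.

pos=0: emit RPAREN ')'
pos=2: enter STRING mode
pos=2: emit STR "hi" (now at pos=6)
pos=6: enter STRING mode
pos=6: emit STR "a" (now at pos=9)
pos=10: enter STRING mode
pos=10: ERROR — unterminated string

Answer: 10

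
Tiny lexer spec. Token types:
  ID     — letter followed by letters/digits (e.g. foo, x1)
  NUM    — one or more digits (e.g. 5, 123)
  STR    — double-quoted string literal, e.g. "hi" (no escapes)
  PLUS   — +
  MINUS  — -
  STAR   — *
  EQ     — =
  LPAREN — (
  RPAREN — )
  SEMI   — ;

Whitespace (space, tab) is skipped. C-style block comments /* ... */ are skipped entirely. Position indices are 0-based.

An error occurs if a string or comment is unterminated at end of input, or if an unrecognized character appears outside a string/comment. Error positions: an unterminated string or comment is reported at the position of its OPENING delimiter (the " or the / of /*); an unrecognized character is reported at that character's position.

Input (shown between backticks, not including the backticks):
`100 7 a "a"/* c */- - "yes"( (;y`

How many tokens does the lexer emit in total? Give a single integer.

Answer: 11

Derivation:
pos=0: emit NUM '100' (now at pos=3)
pos=4: emit NUM '7' (now at pos=5)
pos=6: emit ID 'a' (now at pos=7)
pos=8: enter STRING mode
pos=8: emit STR "a" (now at pos=11)
pos=11: enter COMMENT mode (saw '/*')
exit COMMENT mode (now at pos=18)
pos=18: emit MINUS '-'
pos=20: emit MINUS '-'
pos=22: enter STRING mode
pos=22: emit STR "yes" (now at pos=27)
pos=27: emit LPAREN '('
pos=29: emit LPAREN '('
pos=30: emit SEMI ';'
pos=31: emit ID 'y' (now at pos=32)
DONE. 11 tokens: [NUM, NUM, ID, STR, MINUS, MINUS, STR, LPAREN, LPAREN, SEMI, ID]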